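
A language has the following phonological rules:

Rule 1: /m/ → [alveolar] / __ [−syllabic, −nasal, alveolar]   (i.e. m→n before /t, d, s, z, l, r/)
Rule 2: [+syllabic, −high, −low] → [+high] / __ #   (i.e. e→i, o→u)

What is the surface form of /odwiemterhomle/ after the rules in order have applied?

Rule 1 (nasal place assimilation): /m/ precedes the alveolar consonant /t/, so it assimilates in place to [n]. /m/ precedes the alveolar consonant /l/, so it assimilates in place to [n]. /odwiemterhomle/ → odwienterhonle.
Rule 2 (final vowel raising): /e/ is a mid vowel in word-final position, so it raises to [i]. /odwienterhonle/ → odwienterhonli.

odwienterhonli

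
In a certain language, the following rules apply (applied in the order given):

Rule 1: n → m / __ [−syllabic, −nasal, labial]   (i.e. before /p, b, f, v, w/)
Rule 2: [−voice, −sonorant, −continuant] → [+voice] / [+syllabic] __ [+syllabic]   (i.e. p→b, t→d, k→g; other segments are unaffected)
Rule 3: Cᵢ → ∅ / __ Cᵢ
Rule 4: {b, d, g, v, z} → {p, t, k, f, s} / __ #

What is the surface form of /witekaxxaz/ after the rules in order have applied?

widegaxas

Rule 1 (nasal place assimilation): no segment meets the environment; /witekaxxaz/ is unchanged.
Rule 2 (intervocalic voicing): /t/ is a voiceless stop between vowels /i/ and /e/, so it voices to [d]. /k/ is a voiceless stop between vowels /e/ and /a/, so it voices to [g]. /witekaxxaz/ → widegaxxaz.
Rule 3 (degemination): /xx/ is a geminate; the first /x/ deletes. /widegaxxaz/ → widegaxaz.
Rule 4 (final devoicing): /z/ is a voiced obstruent in word-final position, so it devoices to [s]. /widegaxaz/ → widegaxas.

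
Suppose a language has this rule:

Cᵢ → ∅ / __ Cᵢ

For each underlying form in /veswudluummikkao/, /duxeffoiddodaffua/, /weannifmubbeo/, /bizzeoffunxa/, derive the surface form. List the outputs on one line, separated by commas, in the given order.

/veswudluummikkao/: /mm/ is a geminate; the first /m/ deletes. /kk/ is a geminate; the first /k/ deletes. → [veswudluumikao].
/duxeffoiddodaffua/: /ff/ is a geminate; the first /f/ deletes. /dd/ is a geminate; the first /d/ deletes. /ff/ is a geminate; the first /f/ deletes. → [duxefoidodafua].
/weannifmubbeo/: /nn/ is a geminate; the first /n/ deletes. /bb/ is a geminate; the first /b/ deletes. → [weanifmubeo].
/bizzeoffunxa/: /zz/ is a geminate; the first /z/ deletes. /ff/ is a geminate; the first /f/ deletes. → [bizeofunxa].

veswudluumikao, duxefoidodafua, weanifmubeo, bizeofunxa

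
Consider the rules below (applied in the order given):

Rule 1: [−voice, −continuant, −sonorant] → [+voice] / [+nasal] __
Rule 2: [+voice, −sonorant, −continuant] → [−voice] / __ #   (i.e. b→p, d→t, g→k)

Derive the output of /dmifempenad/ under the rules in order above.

Rule 1 (post-nasal voicing): /p/ is a voiceless stop immediately after the nasal /m/, so it voices to [b]. /dmifempenad/ → dmifembenad.
Rule 2 (final devoicing): /d/ is a voiced stop in word-final position, so it devoices to [t]. /dmifembenad/ → dmifembenat.

dmifembenat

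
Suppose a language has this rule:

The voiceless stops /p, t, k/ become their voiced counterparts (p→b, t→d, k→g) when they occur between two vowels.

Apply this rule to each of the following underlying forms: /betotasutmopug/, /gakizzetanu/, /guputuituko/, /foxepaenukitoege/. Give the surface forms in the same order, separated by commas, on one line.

bedodasutmobug, gagizzedanu, gubuduidugo, foxebaenugidoege

/betotasutmopug/: /t/ is a voiceless stop between vowels /e/ and /o/, so it voices to [d]. /t/ is a voiceless stop between vowels /o/ and /a/, so it voices to [d]. /p/ is a voiceless stop between vowels /o/ and /u/, so it voices to [b]. → [bedodasutmobug].
/gakizzetanu/: /k/ is a voiceless stop between vowels /a/ and /i/, so it voices to [g]. /t/ is a voiceless stop between vowels /e/ and /a/, so it voices to [d]. → [gagizzedanu].
/guputuituko/: /p/ is a voiceless stop between vowels /u/ and /u/, so it voices to [b]. /t/ is a voiceless stop between vowels /u/ and /u/, so it voices to [d]. /t/ is a voiceless stop between vowels /i/ and /u/, so it voices to [d]. /k/ is a voiceless stop between vowels /u/ and /o/, so it voices to [g]. → [gubuduidugo].
/foxepaenukitoege/: /p/ is a voiceless stop between vowels /e/ and /a/, so it voices to [b]. /k/ is a voiceless stop between vowels /u/ and /i/, so it voices to [g]. /t/ is a voiceless stop between vowels /i/ and /o/, so it voices to [d]. → [foxebaenugidoege].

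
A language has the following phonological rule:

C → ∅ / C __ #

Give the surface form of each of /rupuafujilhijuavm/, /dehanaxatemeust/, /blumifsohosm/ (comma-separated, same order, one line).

rupuafujilhijuav, dehanaxatemeus, blumifsohos

/rupuafujilhijuavm/: /m/ is the second consonant of a word-final cluster /vm/, so it deletes. → [rupuafujilhijuav].
/dehanaxatemeust/: /t/ is the second consonant of a word-final cluster /st/, so it deletes. → [dehanaxatemeus].
/blumifsohosm/: /m/ is the second consonant of a word-final cluster /sm/, so it deletes. → [blumifsohos].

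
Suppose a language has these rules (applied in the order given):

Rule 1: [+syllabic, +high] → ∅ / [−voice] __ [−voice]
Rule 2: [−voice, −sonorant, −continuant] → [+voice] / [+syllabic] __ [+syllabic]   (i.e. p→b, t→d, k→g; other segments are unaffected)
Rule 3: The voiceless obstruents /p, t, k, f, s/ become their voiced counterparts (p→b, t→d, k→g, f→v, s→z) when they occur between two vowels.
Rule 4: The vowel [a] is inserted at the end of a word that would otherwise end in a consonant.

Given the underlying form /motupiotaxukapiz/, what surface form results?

Rule 1 (high vowel syncope): /u/ is a high vowel flanked by voiceless consonants /t/ and /p/, so it deletes. /u/ is a high vowel flanked by voiceless consonants /x/ and /k/, so it deletes. /motupiotaxukapiz/ → motpiotaxkapiz.
Rule 2 (intervocalic voicing): /t/ is a voiceless stop between vowels /o/ and /a/, so it voices to [d]. /p/ is a voiceless stop between vowels /a/ and /i/, so it voices to [b]. /motpiotaxkapiz/ → motpiodaxkabiz.
Rule 3 (intervocalic voicing): no segment meets the environment; /motpiodaxkabiz/ is unchanged.
Rule 4 (final a-epenthesis): the form ends in the consonant /z/, so [a] is inserted word-finally. /motpiodaxkabiz/ → motpiodaxkabiza.

motpiodaxkabiza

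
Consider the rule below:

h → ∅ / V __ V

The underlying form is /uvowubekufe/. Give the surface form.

uvowubekufe

No segment of /uvowubekufe/ meets the structural description of the rule, so the form surfaces unchanged.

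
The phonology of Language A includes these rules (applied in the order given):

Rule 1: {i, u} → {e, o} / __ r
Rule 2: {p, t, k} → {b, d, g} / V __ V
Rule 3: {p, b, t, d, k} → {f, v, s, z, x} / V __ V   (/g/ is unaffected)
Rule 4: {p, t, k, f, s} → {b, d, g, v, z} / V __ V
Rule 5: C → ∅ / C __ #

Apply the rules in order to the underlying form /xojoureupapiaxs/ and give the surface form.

xojooreuvaviax

Rule 1 (pre-rhotic lowering): /u/ is a high vowel immediately before /r/, so it lowers to [o]. /xojoureupapiaxs/ → xojooreupapiaxs.
Rule 2 (intervocalic voicing): /p/ is a voiceless stop between vowels /u/ and /a/, so it voices to [b]. /p/ is a voiceless stop between vowels /a/ and /i/, so it voices to [b]. /xojooreupapiaxs/ → xojooreubabiaxs.
Rule 3 (intervocalic spirantization): /b/ is a stop between vowels /u/ and /a/, so it spirantizes to the fricative [v]. /b/ is a stop between vowels /a/ and /i/, so it spirantizes to the fricative [v]. /xojooreubabiaxs/ → xojooreuvaviaxs.
Rule 4 (intervocalic voicing): no segment meets the environment; /xojooreuvaviaxs/ is unchanged.
Rule 5 (final cluster simplification): /s/ is the second consonant of a word-final cluster /xs/, so it deletes. /xojooreuvaviaxs/ → xojooreuvaviax.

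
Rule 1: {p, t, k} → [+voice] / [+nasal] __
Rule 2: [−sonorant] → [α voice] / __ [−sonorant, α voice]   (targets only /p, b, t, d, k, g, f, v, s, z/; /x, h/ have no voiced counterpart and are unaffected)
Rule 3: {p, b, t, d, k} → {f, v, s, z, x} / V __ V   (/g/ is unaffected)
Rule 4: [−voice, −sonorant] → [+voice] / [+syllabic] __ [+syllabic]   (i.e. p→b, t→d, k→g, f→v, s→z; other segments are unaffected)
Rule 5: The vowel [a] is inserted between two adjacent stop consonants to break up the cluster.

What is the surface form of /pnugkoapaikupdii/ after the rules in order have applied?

Rule 1 (post-nasal voicing): no segment meets the environment; /pnugkoapaikupdii/ is unchanged.
Rule 2 (regressive voicing assimilation): /g/ precedes the voiceless obstruent /k/, so it devoices to [k] by assimilation. /p/ precedes the voiced obstruent /d/, so it voices to [b] by assimilation. /pnugkoapaikupdii/ → pnukkoapaikubdii.
Rule 3 (intervocalic spirantization): /p/ is a stop between vowels /a/ and /a/, so it spirantizes to the fricative [f]. /k/ is a stop between vowels /i/ and /u/, so it spirantizes to the fricative [x]. /pnukkoapaikubdii/ → pnukkoafaixubdii.
Rule 4 (intervocalic voicing): /f/ is a voiceless obstruent between vowels /a/ and /a/, so it voices to [v]. /pnukkoafaixubdii/ → pnukkoavaixubdii.
Rule 5 (stop-cluster a-epenthesis): /k/ and /k/ form a stop–stop cluster, so [a] is inserted between them. /b/ and /d/ form a stop–stop cluster, so [a] is inserted between them. /pnukkoavaixubdii/ → pnukakoavaixubadii.

pnukakoavaixubadii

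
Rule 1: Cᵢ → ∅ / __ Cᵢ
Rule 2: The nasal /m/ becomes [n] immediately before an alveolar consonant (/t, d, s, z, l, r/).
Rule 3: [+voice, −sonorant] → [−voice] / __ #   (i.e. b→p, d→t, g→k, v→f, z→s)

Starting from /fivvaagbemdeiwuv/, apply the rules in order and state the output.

Rule 1 (degemination): /vv/ is a geminate; the first /v/ deletes. /fivvaagbemdeiwuv/ → fivaagbemdeiwuv.
Rule 2 (nasal place assimilation): /m/ precedes the alveolar consonant /d/, so it assimilates in place to [n]. /fivaagbemdeiwuv/ → fivaagbendeiwuv.
Rule 3 (final devoicing): /v/ is a voiced obstruent in word-final position, so it devoices to [f]. /fivaagbendeiwuv/ → fivaagbendeiwuf.

fivaagbendeiwuf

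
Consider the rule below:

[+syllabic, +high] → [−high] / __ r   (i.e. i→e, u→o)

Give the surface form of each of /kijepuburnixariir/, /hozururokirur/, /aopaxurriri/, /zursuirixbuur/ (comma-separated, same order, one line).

kijepubornixarier, hozororokeror, aopaxorreri, zorsuerixbuor

/kijepuburnixariir/: /u/ is a high vowel immediately before /r/, so it lowers to [o]. /i/ is a high vowel immediately before /r/, so it lowers to [e]. → [kijepubornixarier].
/hozururokirur/: /u/ is a high vowel immediately before /r/, so it lowers to [o]. /u/ is a high vowel immediately before /r/, so it lowers to [o]. /i/ is a high vowel immediately before /r/, so it lowers to [e]. /u/ is a high vowel immediately before /r/, so it lowers to [o]. → [hozororokeror].
/aopaxurriri/: /u/ is a high vowel immediately before /r/, so it lowers to [o]. /i/ is a high vowel immediately before /r/, so it lowers to [e]. → [aopaxorreri].
/zursuirixbuur/: /u/ is a high vowel immediately before /r/, so it lowers to [o]. /i/ is a high vowel immediately before /r/, so it lowers to [e]. /u/ is a high vowel immediately before /r/, so it lowers to [o]. → [zorsuerixbuor].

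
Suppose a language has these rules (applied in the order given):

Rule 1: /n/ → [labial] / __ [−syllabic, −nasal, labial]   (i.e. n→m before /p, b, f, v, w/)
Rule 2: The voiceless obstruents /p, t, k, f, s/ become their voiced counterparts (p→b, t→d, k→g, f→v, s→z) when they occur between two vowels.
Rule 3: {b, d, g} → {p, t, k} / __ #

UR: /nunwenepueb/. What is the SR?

Rule 1 (nasal place assimilation): /n/ precedes the labial consonant /w/, so it assimilates in place to [m]. /nunwenepueb/ → numwenepueb.
Rule 2 (intervocalic voicing): /p/ is a voiceless obstruent between vowels /e/ and /u/, so it voices to [b]. /numwenepueb/ → numwenebueb.
Rule 3 (final devoicing): /b/ is a voiced stop in word-final position, so it devoices to [p]. /numwenebueb/ → numwenebuep.

numwenebuep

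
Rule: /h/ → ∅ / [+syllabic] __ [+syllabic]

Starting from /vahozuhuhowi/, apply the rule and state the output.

vaozuuowi

/h/ occurs between vowels /a/ and /o/, so it deletes.
/h/ occurs between vowels /u/ and /u/, so it deletes.
/h/ occurs between vowels /u/ and /o/, so it deletes.
Surface form: [vaozuuowi].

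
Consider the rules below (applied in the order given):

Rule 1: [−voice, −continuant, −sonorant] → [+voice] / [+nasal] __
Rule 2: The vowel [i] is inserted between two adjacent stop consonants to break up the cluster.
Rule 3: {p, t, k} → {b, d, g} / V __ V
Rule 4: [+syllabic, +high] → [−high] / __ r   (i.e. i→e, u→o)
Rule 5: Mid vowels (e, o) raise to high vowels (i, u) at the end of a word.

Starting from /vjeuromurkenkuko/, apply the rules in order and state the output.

Rule 1 (post-nasal voicing): /k/ is a voiceless stop immediately after the nasal /n/, so it voices to [g]. /vjeuromurkenkuko/ → vjeuromurkenguko.
Rule 2 (stop-cluster i-epenthesis): no segment meets the environment; /vjeuromurkenguko/ is unchanged.
Rule 3 (intervocalic voicing): /k/ is a voiceless stop between vowels /u/ and /o/, so it voices to [g]. /vjeuromurkenguko/ → vjeuromurkengugo.
Rule 4 (pre-rhotic lowering): /u/ is a high vowel immediately before /r/, so it lowers to [o]. /u/ is a high vowel immediately before /r/, so it lowers to [o]. /vjeuromurkengugo/ → vjeoromorkengugo.
Rule 5 (final vowel raising): /o/ is a mid vowel in word-final position, so it raises to [u]. /vjeoromorkengugo/ → vjeoromorkengugu.

vjeoromorkengugu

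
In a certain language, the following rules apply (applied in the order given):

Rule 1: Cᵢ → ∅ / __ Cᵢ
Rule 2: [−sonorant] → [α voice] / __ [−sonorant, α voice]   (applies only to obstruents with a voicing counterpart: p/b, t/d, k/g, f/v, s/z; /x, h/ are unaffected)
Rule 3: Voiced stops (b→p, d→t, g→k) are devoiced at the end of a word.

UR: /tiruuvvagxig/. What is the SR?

Rule 1 (degemination): /vv/ is a geminate; the first /v/ deletes. /tiruuvvagxig/ → tiruuvagxig.
Rule 2 (regressive voicing assimilation): /g/ precedes the voiceless obstruent /x/, so it devoices to [k] by assimilation. /tiruuvagxig/ → tiruuvakxig.
Rule 3 (final devoicing): /g/ is a voiced stop in word-final position, so it devoices to [k]. /tiruuvakxig/ → tiruuvakxik.

tiruuvakxik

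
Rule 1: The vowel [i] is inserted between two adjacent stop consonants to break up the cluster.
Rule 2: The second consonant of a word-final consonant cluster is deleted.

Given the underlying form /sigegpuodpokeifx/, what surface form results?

sigegipuodipokeif

Rule 1 (stop-cluster i-epenthesis): /g/ and /p/ form a stop–stop cluster, so [i] is inserted between them. /d/ and /p/ form a stop–stop cluster, so [i] is inserted between them. /sigegpuodpokeifx/ → sigegipuodipokeifx.
Rule 2 (final cluster simplification): /x/ is the second consonant of a word-final cluster /fx/, so it deletes. /sigegipuodipokeifx/ → sigegipuodipokeif.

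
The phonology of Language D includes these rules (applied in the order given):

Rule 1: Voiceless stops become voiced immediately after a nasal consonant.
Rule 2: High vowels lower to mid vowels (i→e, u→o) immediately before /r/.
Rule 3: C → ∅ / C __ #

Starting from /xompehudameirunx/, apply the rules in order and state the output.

xombehudameerun

Rule 1 (post-nasal voicing): /p/ is a voiceless stop immediately after the nasal /m/, so it voices to [b]. /xompehudameirunx/ → xombehudameirunx.
Rule 2 (pre-rhotic lowering): /i/ is a high vowel immediately before /r/, so it lowers to [e]. /xombehudameirunx/ → xombehudameerunx.
Rule 3 (final cluster simplification): /x/ is the second consonant of a word-final cluster /nx/, so it deletes. /xombehudameerunx/ → xombehudameerun.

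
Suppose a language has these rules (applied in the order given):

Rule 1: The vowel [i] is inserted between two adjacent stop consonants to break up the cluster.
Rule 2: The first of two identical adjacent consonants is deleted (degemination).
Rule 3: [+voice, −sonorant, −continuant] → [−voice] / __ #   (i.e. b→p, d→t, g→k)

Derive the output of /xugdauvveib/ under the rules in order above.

xugidauveip

Rule 1 (stop-cluster i-epenthesis): /g/ and /d/ form a stop–stop cluster, so [i] is inserted between them. /xugdauvveib/ → xugidauvveib.
Rule 2 (degemination): /vv/ is a geminate; the first /v/ deletes. /xugidauvveib/ → xugidauveib.
Rule 3 (final devoicing): /b/ is a voiced stop in word-final position, so it devoices to [p]. /xugidauveib/ → xugidauveip.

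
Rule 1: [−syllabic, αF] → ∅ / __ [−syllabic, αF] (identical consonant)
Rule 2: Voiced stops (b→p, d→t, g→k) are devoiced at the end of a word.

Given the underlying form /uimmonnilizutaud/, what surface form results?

Rule 1 (degemination): /mm/ is a geminate; the first /m/ deletes. /nn/ is a geminate; the first /n/ deletes. /uimmonnilizutaud/ → uimonilizutaud.
Rule 2 (final devoicing): /d/ is a voiced stop in word-final position, so it devoices to [t]. /uimonilizutaud/ → uimonilizutaut.

uimonilizutaut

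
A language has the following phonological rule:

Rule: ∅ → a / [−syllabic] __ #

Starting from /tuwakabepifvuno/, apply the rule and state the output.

tuwakabepifvuno

No segment of /tuwakabepifvuno/ meets the structural description of the rule, so the form surfaces unchanged.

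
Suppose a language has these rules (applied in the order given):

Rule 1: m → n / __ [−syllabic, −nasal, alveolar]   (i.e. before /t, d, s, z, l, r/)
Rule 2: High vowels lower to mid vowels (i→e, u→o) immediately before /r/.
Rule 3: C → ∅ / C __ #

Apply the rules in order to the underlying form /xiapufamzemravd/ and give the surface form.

xiapufanzenrav

Rule 1 (nasal place assimilation): /m/ precedes the alveolar consonant /z/, so it assimilates in place to [n]. /m/ precedes the alveolar consonant /r/, so it assimilates in place to [n]. /xiapufamzemravd/ → xiapufanzenravd.
Rule 2 (pre-rhotic lowering): no segment meets the environment; /xiapufanzenravd/ is unchanged.
Rule 3 (final cluster simplification): /d/ is the second consonant of a word-final cluster /vd/, so it deletes. /xiapufanzenravd/ → xiapufanzenrav.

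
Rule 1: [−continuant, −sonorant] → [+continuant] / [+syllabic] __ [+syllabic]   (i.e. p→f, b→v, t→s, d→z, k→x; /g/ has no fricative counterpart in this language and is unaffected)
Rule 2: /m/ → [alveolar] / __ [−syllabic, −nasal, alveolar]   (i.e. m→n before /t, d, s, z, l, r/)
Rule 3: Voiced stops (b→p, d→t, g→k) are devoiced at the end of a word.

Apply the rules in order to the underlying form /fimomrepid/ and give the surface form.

Rule 1 (intervocalic spirantization): /p/ is a stop between vowels /e/ and /i/, so it spirantizes to the fricative [f]. /fimomrepid/ → fimomrefid.
Rule 2 (nasal place assimilation): /m/ precedes the alveolar consonant /r/, so it assimilates in place to [n]. /fimomrefid/ → fimonrefid.
Rule 3 (final devoicing): /d/ is a voiced stop in word-final position, so it devoices to [t]. /fimonrefid/ → fimonrefit.

fimonrefit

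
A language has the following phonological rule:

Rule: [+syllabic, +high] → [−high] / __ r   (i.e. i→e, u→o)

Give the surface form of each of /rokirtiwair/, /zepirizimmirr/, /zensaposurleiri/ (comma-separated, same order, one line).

/rokirtiwair/: /i/ is a high vowel immediately before /r/, so it lowers to [e]. /i/ is a high vowel immediately before /r/, so it lowers to [e]. → [rokertiwaer].
/zepirizimmirr/: /i/ is a high vowel immediately before /r/, so it lowers to [e]. /i/ is a high vowel immediately before /r/, so it lowers to [e]. → [zeperizimmerr].
/zensaposurleiri/: /u/ is a high vowel immediately before /r/, so it lowers to [o]. /i/ is a high vowel immediately before /r/, so it lowers to [e]. → [zensaposorleeri].

rokertiwaer, zeperizimmerr, zensaposorleeri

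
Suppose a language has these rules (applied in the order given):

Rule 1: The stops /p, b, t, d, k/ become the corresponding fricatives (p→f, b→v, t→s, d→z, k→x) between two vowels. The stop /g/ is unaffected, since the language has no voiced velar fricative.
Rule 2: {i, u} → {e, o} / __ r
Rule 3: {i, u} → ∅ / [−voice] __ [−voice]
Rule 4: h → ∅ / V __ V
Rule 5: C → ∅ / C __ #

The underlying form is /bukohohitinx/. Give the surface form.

Rule 1 (intervocalic spirantization): /k/ is a stop between vowels /u/ and /o/, so it spirantizes to the fricative [x]. /t/ is a stop between vowels /i/ and /i/, so it spirantizes to the fricative [s]. /bukohohitinx/ → buxohohisinx.
Rule 2 (pre-rhotic lowering): no segment meets the environment; /buxohohisinx/ is unchanged.
Rule 3 (high vowel syncope): /i/ is a high vowel flanked by voiceless consonants /h/ and /s/, so it deletes. /buxohohisinx/ → buxohohsinx.
Rule 4 (intervocalic h-deletion): /h/ occurs between vowels /o/ and /o/, so it deletes. /buxohohsinx/ → buxoohsinx.
Rule 5 (final cluster simplification): /x/ is the second consonant of a word-final cluster /nx/, so it deletes. /buxoohsinx/ → buxoohsin.

buxoohsin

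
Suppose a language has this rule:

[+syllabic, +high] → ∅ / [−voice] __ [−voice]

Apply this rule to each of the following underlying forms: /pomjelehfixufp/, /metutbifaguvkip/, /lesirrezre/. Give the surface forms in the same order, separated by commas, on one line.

/pomjelehfixufp/: /i/ is a high vowel flanked by voiceless consonants /f/ and /x/, so it deletes. /u/ is a high vowel flanked by voiceless consonants /x/ and /f/, so it deletes. → [pomjelehfxfp].
/metutbifaguvkip/: /u/ is a high vowel flanked by voiceless consonants /t/ and /t/, so it deletes. /i/ is a high vowel flanked by voiceless consonants /k/ and /p/, so it deletes. → [mettbifaguvkp].
/lesirrezre/: the rule's environment is not met; surfaces unchanged as [lesirrezre].

pomjelehfxfp, mettbifaguvkp, lesirrezre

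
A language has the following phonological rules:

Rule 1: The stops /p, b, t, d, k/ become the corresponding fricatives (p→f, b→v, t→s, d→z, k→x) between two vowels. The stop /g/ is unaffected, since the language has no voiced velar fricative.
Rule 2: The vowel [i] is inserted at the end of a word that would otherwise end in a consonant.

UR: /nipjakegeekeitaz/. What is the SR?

Rule 1 (intervocalic spirantization): /k/ is a stop between vowels /a/ and /e/, so it spirantizes to the fricative [x]. /k/ is a stop between vowels /e/ and /e/, so it spirantizes to the fricative [x]. /t/ is a stop between vowels /i/ and /a/, so it spirantizes to the fricative [s]. /nipjakegeekeitaz/ → nipjaxegeexeisaz.
Rule 2 (final i-epenthesis): the form ends in the consonant /z/, so [i] is inserted word-finally. /nipjaxegeexeisaz/ → nipjaxegeexeisazi.

nipjaxegeexeisazi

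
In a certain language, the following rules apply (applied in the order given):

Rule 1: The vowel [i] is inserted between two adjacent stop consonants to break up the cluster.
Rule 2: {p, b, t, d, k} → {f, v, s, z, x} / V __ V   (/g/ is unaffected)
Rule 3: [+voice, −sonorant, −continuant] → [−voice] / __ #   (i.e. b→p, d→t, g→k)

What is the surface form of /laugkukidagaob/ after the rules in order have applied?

laugixuxizagaop

Rule 1 (stop-cluster i-epenthesis): /g/ and /k/ form a stop–stop cluster, so [i] is inserted between them. /laugkukidagaob/ → laugikukidagaob.
Rule 2 (intervocalic spirantization): /k/ is a stop between vowels /i/ and /u/, so it spirantizes to the fricative [x]. /k/ is a stop between vowels /u/ and /i/, so it spirantizes to the fricative [x]. /d/ is a stop between vowels /i/ and /a/, so it spirantizes to the fricative [z]. /laugikukidagaob/ → laugixuxizagaob.
Rule 3 (final devoicing): /b/ is a voiced stop in word-final position, so it devoices to [p]. /laugixuxizagaob/ → laugixuxizagaop.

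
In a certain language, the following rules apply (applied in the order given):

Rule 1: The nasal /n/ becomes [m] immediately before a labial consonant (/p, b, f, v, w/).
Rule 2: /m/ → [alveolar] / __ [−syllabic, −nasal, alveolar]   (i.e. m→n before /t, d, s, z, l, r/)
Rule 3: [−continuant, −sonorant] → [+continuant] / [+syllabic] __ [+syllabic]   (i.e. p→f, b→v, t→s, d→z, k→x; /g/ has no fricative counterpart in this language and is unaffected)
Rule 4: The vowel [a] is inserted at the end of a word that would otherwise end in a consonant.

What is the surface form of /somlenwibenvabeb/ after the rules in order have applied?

sonlemwivemvaveba

Rule 1 (nasal place assimilation): /n/ precedes the labial consonant /w/, so it assimilates in place to [m]. /n/ precedes the labial consonant /v/, so it assimilates in place to [m]. /somlenwibenvabeb/ → somlemwibemvabeb.
Rule 2 (nasal place assimilation): /m/ precedes the alveolar consonant /l/, so it assimilates in place to [n]. /somlemwibemvabeb/ → sonlemwibemvabeb.
Rule 3 (intervocalic spirantization): /b/ is a stop between vowels /i/ and /e/, so it spirantizes to the fricative [v]. /b/ is a stop between vowels /a/ and /e/, so it spirantizes to the fricative [v]. /sonlemwibemvabeb/ → sonlemwivemvaveb.
Rule 4 (final a-epenthesis): the form ends in the consonant /b/, so [a] is inserted word-finally. /sonlemwivemvaveb/ → sonlemwivemvaveba.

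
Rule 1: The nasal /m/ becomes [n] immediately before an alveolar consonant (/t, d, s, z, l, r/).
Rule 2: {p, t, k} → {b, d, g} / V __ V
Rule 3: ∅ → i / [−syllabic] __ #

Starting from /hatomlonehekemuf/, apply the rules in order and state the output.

hadonlonehegemufi

Rule 1 (nasal place assimilation): /m/ precedes the alveolar consonant /l/, so it assimilates in place to [n]. /hatomlonehekemuf/ → hatonlonehekemuf.
Rule 2 (intervocalic voicing): /t/ is a voiceless stop between vowels /a/ and /o/, so it voices to [d]. /k/ is a voiceless stop between vowels /e/ and /e/, so it voices to [g]. /hatonlonehekemuf/ → hadonlonehegemuf.
Rule 3 (final i-epenthesis): the form ends in the consonant /f/, so [i] is inserted word-finally. /hadonlonehegemuf/ → hadonlonehegemufi.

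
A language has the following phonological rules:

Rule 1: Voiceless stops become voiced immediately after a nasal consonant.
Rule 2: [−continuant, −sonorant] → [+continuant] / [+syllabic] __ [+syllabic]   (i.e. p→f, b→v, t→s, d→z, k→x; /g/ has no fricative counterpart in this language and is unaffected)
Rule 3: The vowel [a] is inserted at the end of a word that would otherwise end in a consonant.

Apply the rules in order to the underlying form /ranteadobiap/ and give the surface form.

Rule 1 (post-nasal voicing): /t/ is a voiceless stop immediately after the nasal /n/, so it voices to [d]. /ranteadobiap/ → randeadobiap.
Rule 2 (intervocalic spirantization): /d/ is a stop between vowels /a/ and /o/, so it spirantizes to the fricative [z]. /b/ is a stop between vowels /o/ and /i/, so it spirantizes to the fricative [v]. /randeadobiap/ → randeazoviap.
Rule 3 (final a-epenthesis): the form ends in the consonant /p/, so [a] is inserted word-finally. /randeazoviap/ → randeazoviapa.

randeazoviapa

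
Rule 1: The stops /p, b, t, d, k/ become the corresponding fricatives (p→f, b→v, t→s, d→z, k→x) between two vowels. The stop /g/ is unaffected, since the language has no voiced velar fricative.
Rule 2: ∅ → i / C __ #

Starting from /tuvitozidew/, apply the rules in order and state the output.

tuvisozizewi

Rule 1 (intervocalic spirantization): /t/ is a stop between vowels /i/ and /o/, so it spirantizes to the fricative [s]. /d/ is a stop between vowels /i/ and /e/, so it spirantizes to the fricative [z]. /tuvitozidew/ → tuvisozizew.
Rule 2 (final i-epenthesis): the form ends in the consonant /w/, so [i] is inserted word-finally. /tuvisozizew/ → tuvisozizewi.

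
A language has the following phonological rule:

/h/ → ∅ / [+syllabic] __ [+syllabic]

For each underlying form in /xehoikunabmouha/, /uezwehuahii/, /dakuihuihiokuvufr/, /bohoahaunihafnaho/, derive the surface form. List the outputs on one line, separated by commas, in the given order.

xeoikunabmoua, uezweuaii, dakuiuiiokuvufr, booaauniafnao

/xehoikunabmouha/: /h/ occurs between vowels /e/ and /o/, so it deletes. /h/ occurs between vowels /u/ and /a/, so it deletes. → [xeoikunabmoua].
/uezwehuahii/: /h/ occurs between vowels /e/ and /u/, so it deletes. /h/ occurs between vowels /a/ and /i/, so it deletes. → [uezweuaii].
/dakuihuihiokuvufr/: /h/ occurs between vowels /i/ and /u/, so it deletes. /h/ occurs between vowels /i/ and /i/, so it deletes. → [dakuiuiiokuvufr].
/bohoahaunihafnaho/: /h/ occurs between vowels /o/ and /o/, so it deletes. /h/ occurs between vowels /a/ and /a/, so it deletes. /h/ occurs between vowels /i/ and /a/, so it deletes. /h/ occurs between vowels /a/ and /o/, so it deletes. → [booaauniafnao].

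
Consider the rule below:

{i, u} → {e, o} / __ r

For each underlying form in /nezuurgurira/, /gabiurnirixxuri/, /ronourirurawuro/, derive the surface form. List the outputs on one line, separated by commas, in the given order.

nezuorgorera, gabiornerixxori, ronooreroraworo

/nezuurgurira/: /u/ is a high vowel immediately before /r/, so it lowers to [o]. /u/ is a high vowel immediately before /r/, so it lowers to [o]. /i/ is a high vowel immediately before /r/, so it lowers to [e]. → [nezuorgorera].
/gabiurnirixxuri/: /u/ is a high vowel immediately before /r/, so it lowers to [o]. /i/ is a high vowel immediately before /r/, so it lowers to [e]. /u/ is a high vowel immediately before /r/, so it lowers to [o]. → [gabiornerixxori].
/ronourirurawuro/: /u/ is a high vowel immediately before /r/, so it lowers to [o]. /i/ is a high vowel immediately before /r/, so it lowers to [e]. /u/ is a high vowel immediately before /r/, so it lowers to [o]. /u/ is a high vowel immediately before /r/, so it lowers to [o]. → [ronooreroraworo].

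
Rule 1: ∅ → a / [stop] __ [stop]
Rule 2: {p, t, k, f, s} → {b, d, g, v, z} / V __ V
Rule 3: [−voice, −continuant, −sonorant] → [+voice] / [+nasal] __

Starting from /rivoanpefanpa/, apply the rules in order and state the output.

rivoanbevanba

Rule 1 (stop-cluster a-epenthesis): no segment meets the environment; /rivoanpefanpa/ is unchanged.
Rule 2 (intervocalic voicing): /f/ is a voiceless obstruent between vowels /e/ and /a/, so it voices to [v]. /rivoanpefanpa/ → rivoanpevanpa.
Rule 3 (post-nasal voicing): /p/ is a voiceless stop immediately after the nasal /n/, so it voices to [b]. /p/ is a voiceless stop immediately after the nasal /n/, so it voices to [b]. /rivoanpevanpa/ → rivoanbevanba.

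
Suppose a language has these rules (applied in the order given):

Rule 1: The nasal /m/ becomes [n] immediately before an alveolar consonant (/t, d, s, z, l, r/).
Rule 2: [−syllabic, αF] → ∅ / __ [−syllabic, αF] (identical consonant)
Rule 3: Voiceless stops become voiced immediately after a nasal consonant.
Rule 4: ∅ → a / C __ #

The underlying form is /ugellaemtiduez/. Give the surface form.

ugelaendidueza

Rule 1 (nasal place assimilation): /m/ precedes the alveolar consonant /t/, so it assimilates in place to [n]. /ugellaemtiduez/ → ugellaentiduez.
Rule 2 (degemination): /ll/ is a geminate; the first /l/ deletes. /ugellaentiduez/ → ugelaentiduez.
Rule 3 (post-nasal voicing): /t/ is a voiceless stop immediately after the nasal /n/, so it voices to [d]. /ugelaentiduez/ → ugelaendiduez.
Rule 4 (final a-epenthesis): the form ends in the consonant /z/, so [a] is inserted word-finally. /ugelaendiduez/ → ugelaendidueza.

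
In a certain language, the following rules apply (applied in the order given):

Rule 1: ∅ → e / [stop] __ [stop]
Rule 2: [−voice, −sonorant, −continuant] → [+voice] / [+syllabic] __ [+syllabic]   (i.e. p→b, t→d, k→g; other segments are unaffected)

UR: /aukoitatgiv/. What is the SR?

Rule 1 (stop-cluster e-epenthesis): /t/ and /g/ form a stop–stop cluster, so [e] is inserted between them. /aukoitatgiv/ → aukoitategiv.
Rule 2 (intervocalic voicing): /k/ is a voiceless stop between vowels /u/ and /o/, so it voices to [g]. /t/ is a voiceless stop between vowels /i/ and /a/, so it voices to [d]. /t/ is a voiceless stop between vowels /a/ and /e/, so it voices to [d]. /aukoitategiv/ → augoidadegiv.

augoidadegiv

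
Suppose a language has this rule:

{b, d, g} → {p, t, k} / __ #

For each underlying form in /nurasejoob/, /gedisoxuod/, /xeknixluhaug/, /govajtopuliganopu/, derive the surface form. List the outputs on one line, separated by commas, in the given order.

nurasejoop, gedisoxuot, xeknixluhauk, govajtopuliganopu

/nurasejoob/: /b/ is a voiced stop in word-final position, so it devoices to [p]. → [nurasejoop].
/gedisoxuod/: /d/ is a voiced stop in word-final position, so it devoices to [t]. → [gedisoxuot].
/xeknixluhaug/: /g/ is a voiced stop in word-final position, so it devoices to [k]. → [xeknixluhauk].
/govajtopuliganopu/: the rule's environment is not met; surfaces unchanged as [govajtopuliganopu].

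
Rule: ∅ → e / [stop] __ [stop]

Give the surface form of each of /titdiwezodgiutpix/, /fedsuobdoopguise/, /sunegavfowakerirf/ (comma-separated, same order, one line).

titediwezodegiutepix, fedsuobedoopeguise, sunegavfowakerirf

/titdiwezodgiutpix/: /t/ and /d/ form a stop–stop cluster, so [e] is inserted between them. /d/ and /g/ form a stop–stop cluster, so [e] is inserted between them. /t/ and /p/ form a stop–stop cluster, so [e] is inserted between them. → [titediwezodegiutepix].
/fedsuobdoopguise/: /b/ and /d/ form a stop–stop cluster, so [e] is inserted between them. /p/ and /g/ form a stop–stop cluster, so [e] is inserted between them. → [fedsuobedoopeguise].
/sunegavfowakerirf/: the rule's environment is not met; surfaces unchanged as [sunegavfowakerirf].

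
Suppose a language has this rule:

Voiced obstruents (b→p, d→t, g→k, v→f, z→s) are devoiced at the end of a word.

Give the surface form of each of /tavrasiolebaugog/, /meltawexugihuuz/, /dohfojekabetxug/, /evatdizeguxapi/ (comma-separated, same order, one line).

/tavrasiolebaugog/: /g/ is a voiced obstruent in word-final position, so it devoices to [k]. → [tavrasiolebaugok].
/meltawexugihuuz/: /z/ is a voiced obstruent in word-final position, so it devoices to [s]. → [meltawexugihuus].
/dohfojekabetxug/: /g/ is a voiced obstruent in word-final position, so it devoices to [k]. → [dohfojekabetxuk].
/evatdizeguxapi/: the rule's environment is not met; surfaces unchanged as [evatdizeguxapi].

tavrasiolebaugok, meltawexugihuus, dohfojekabetxuk, evatdizeguxapi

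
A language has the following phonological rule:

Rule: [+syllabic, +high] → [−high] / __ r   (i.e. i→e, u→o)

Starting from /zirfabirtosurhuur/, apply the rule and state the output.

zerfabertosorhuor

/i/ is a high vowel immediately before /r/, so it lowers to [e].
/i/ is a high vowel immediately before /r/, so it lowers to [e].
/u/ is a high vowel immediately before /r/, so it lowers to [o].
/u/ is a high vowel immediately before /r/, so it lowers to [o].
Surface form: [zerfabertosorhuor].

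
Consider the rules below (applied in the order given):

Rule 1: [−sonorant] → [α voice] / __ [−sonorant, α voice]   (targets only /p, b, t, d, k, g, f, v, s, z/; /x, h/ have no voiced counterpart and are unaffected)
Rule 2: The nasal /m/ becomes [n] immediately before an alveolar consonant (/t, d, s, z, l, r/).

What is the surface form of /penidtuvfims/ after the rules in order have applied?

Rule 1 (regressive voicing assimilation): /d/ precedes the voiceless obstruent /t/, so it devoices to [t] by assimilation. /v/ precedes the voiceless obstruent /f/, so it devoices to [f] by assimilation. /penidtuvfims/ → penittuffims.
Rule 2 (nasal place assimilation): /m/ precedes the alveolar consonant /s/, so it assimilates in place to [n]. /penittuffims/ → penittuffins.

penittuffins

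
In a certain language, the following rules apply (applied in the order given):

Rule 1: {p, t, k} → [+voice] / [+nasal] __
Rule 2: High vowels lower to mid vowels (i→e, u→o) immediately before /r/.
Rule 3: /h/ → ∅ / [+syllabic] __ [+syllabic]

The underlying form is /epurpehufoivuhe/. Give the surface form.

eporpeufoivue

Rule 1 (post-nasal voicing): no segment meets the environment; /epurpehufoivuhe/ is unchanged.
Rule 2 (pre-rhotic lowering): /u/ is a high vowel immediately before /r/, so it lowers to [o]. /epurpehufoivuhe/ → eporpehufoivuhe.
Rule 3 (intervocalic h-deletion): /h/ occurs between vowels /e/ and /u/, so it deletes. /h/ occurs between vowels /u/ and /e/, so it deletes. /eporpehufoivuhe/ → eporpeufoivue.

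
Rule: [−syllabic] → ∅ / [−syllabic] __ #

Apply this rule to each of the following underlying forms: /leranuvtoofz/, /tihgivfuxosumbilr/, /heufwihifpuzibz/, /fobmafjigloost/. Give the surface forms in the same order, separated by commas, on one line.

leranuvtoof, tihgivfuxosumbil, heufwihifpuzib, fobmafjigloos

/leranuvtoofz/: /z/ is the second consonant of a word-final cluster /fz/, so it deletes. → [leranuvtoof].
/tihgivfuxosumbilr/: /r/ is the second consonant of a word-final cluster /lr/, so it deletes. → [tihgivfuxosumbil].
/heufwihifpuzibz/: /z/ is the second consonant of a word-final cluster /bz/, so it deletes. → [heufwihifpuzib].
/fobmafjigloost/: /t/ is the second consonant of a word-final cluster /st/, so it deletes. → [fobmafjigloos].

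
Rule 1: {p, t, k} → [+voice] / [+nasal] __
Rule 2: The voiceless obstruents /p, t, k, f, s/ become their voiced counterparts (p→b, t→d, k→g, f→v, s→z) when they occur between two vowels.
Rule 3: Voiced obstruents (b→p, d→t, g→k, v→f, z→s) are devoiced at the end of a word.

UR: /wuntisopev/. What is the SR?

wundizobef

Rule 1 (post-nasal voicing): /t/ is a voiceless stop immediately after the nasal /n/, so it voices to [d]. /wuntisopev/ → wundisopev.
Rule 2 (intervocalic voicing): /s/ is a voiceless obstruent between vowels /i/ and /o/, so it voices to [z]. /p/ is a voiceless obstruent between vowels /o/ and /e/, so it voices to [b]. /wundisopev/ → wundizobev.
Rule 3 (final devoicing): /v/ is a voiced obstruent in word-final position, so it devoices to [f]. /wundizobev/ → wundizobef.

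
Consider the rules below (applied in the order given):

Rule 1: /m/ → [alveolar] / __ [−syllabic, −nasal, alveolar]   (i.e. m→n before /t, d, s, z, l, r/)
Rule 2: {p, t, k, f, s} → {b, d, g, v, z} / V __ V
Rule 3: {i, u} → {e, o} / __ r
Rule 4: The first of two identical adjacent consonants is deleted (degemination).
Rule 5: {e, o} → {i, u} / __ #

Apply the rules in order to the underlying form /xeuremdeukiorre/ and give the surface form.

xeorendeugiori

Rule 1 (nasal place assimilation): /m/ precedes the alveolar consonant /d/, so it assimilates in place to [n]. /xeuremdeukiorre/ → xeurendeukiorre.
Rule 2 (intervocalic voicing): /k/ is a voiceless obstruent between vowels /u/ and /i/, so it voices to [g]. /xeurendeukiorre/ → xeurendeugiorre.
Rule 3 (pre-rhotic lowering): /u/ is a high vowel immediately before /r/, so it lowers to [o]. /xeurendeugiorre/ → xeorendeugiorre.
Rule 4 (degemination): /rr/ is a geminate; the first /r/ deletes. /xeorendeugiorre/ → xeorendeugiore.
Rule 5 (final vowel raising): /e/ is a mid vowel in word-final position, so it raises to [i]. /xeorendeugiore/ → xeorendeugiori.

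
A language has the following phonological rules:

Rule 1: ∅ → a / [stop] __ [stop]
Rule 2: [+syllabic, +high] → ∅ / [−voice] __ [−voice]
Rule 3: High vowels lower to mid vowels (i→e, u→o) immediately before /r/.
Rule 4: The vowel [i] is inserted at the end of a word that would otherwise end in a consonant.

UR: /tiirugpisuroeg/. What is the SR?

Rule 1 (stop-cluster a-epenthesis): /g/ and /p/ form a stop–stop cluster, so [a] is inserted between them. /tiirugpisuroeg/ → tiirugapisuroeg.
Rule 2 (high vowel syncope): /i/ is a high vowel flanked by voiceless consonants /p/ and /s/, so it deletes. /tiirugapisuroeg/ → tiirugapsuroeg.
Rule 3 (pre-rhotic lowering): /i/ is a high vowel immediately before /r/, so it lowers to [e]. /u/ is a high vowel immediately before /r/, so it lowers to [o]. /tiirugapsuroeg/ → tierugapsoroeg.
Rule 4 (final i-epenthesis): the form ends in the consonant /g/, so [i] is inserted word-finally. /tierugapsoroeg/ → tierugapsoroegi.

tierugapsoroegi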